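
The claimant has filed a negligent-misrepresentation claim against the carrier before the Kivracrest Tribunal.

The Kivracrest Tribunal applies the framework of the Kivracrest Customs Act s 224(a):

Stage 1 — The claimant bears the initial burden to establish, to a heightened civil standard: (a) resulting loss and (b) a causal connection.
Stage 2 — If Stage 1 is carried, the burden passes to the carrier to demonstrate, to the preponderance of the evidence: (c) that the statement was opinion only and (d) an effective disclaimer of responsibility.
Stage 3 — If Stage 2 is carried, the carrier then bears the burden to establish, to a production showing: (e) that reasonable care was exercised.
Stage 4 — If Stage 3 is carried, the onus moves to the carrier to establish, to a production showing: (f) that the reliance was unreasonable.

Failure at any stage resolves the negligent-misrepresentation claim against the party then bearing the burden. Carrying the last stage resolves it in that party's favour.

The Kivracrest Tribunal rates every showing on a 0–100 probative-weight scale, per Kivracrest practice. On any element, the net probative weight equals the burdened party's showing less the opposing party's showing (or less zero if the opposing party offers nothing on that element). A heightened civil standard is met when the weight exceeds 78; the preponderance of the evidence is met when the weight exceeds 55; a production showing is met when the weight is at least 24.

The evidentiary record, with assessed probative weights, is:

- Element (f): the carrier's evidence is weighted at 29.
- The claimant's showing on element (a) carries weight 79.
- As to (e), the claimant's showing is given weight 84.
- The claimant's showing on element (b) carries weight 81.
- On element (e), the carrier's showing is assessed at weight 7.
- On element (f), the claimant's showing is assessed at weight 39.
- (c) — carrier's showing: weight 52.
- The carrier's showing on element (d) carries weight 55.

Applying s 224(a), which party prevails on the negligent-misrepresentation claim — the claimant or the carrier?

claimant

Stage 1 (claimant, a heightened civil standard, weight exceeds 78): (a) 79 > 78 — meets; (b) 81 > 78 — meets.
  Stage 1 carried; the burden shifts to the carrier.
Stage 2 (carrier, the preponderance of the evidence, weight exceeds 55): (c) 52 ≤ 55 — fails; (d) 55 ≤ 55 — fails.
  Not every element is met, so the carrier fails to carry Stage 2.
The analysis ends at Stage 2; the claimant prevails.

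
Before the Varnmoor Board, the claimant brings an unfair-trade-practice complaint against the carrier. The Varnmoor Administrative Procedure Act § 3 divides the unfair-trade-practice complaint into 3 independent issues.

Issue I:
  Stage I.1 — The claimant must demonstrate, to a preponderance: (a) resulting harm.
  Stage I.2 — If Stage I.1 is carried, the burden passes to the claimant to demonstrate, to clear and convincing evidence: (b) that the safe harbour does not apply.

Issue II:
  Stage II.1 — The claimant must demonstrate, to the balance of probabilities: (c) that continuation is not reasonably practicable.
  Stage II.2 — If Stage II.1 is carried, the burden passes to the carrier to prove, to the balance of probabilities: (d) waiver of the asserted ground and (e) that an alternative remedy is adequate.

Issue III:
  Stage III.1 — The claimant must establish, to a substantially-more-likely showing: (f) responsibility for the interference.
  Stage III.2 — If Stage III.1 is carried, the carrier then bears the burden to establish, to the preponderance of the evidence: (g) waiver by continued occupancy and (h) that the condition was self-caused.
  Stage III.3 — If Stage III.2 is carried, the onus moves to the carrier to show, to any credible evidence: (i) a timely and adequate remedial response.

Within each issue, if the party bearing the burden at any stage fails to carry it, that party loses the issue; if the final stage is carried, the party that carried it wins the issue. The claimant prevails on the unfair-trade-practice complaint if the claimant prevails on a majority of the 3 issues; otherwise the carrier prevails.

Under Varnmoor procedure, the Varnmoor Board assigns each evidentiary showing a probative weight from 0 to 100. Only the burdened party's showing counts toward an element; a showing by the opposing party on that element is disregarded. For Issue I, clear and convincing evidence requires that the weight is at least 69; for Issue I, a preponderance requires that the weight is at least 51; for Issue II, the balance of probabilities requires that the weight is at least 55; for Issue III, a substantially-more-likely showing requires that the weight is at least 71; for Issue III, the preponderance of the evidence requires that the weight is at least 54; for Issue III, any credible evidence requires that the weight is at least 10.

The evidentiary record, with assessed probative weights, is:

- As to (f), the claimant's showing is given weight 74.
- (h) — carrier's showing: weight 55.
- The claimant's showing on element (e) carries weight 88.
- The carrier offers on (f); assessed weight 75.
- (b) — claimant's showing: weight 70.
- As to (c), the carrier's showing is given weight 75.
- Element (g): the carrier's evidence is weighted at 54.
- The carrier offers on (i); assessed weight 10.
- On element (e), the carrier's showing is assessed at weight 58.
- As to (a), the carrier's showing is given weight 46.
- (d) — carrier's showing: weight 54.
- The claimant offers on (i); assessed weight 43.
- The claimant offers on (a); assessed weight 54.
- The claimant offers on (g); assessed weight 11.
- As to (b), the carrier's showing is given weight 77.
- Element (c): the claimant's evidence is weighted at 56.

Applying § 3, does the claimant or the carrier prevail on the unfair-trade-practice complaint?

claimant

— Issue I —
At Stage I.1 the claimant must meet a preponderance (weight is at least 51): on (a) the weight is 54 (the carrier's 46 is given no effect), which does reach 51, so (a) meets the standard.
  All elements met. The claimant retains the burden for Stage I.2.
At Stage I.2 the claimant must meet clear and convincing evidence (weight is at least 69): on (b) the weight is 70 (the carrier's 77 is given no effect), which does reach 69, so (b) meets the standard.
  Stage I.2 carried; the final stage is satisfied.
All stages carried — the claimant prevails on this issue.
— Issue II —
Stage II.1 (claimant, the balance of probabilities, weight is at least 55): (c) 56 (carrier's 75 disregarded) ≥ 55 — meets.
  All elements met. The burden passes to the carrier.
Stage II.2 (carrier, the balance of probabilities, weight is at least 55): (d) 54 < 55 — fails; (e) 58 (claimant's 88 disregarded) ≥ 55 — meets.
  The carrier does not carry Stage II.2.
The claimant prevails on this issue.
— Issue III —
At Stage III.1 the claimant must meet a substantially-more-likely showing (weight is at least 71): on (f) the weight is 74 (the carrier's 75 is given no effect), ≥ 71, so (f) meets the standard.
  Stage III.1 is satisfied; the onus moves to the carrier.
At Stage III.2 the carrier must meet the preponderance of the evidence (weight is at least 54): on (g) the weight is 54 (the claimant's 11 is given no effect), which does reach 54, so (g) meets the standard; on (h) the weight is 55, ≥ 54, so (h) meets the standard.
  All elements met. The carrier retains the burden for Stage III.3.
At Stage III.3 the carrier must meet any credible evidence (weight is at least 10): on (i) the weight is 10 (the claimant's 43 is given no effect), which does reach 10, so (i) meets the standard.
  The carrier carries the last stage.
Every stage carried; the carrier prevails on this issue.
Per-issue: Issue I → claimant; Issue II → claimant; Issue III → carrier. The claimant must prevail on a majority of issues; overall, the claimant prevails.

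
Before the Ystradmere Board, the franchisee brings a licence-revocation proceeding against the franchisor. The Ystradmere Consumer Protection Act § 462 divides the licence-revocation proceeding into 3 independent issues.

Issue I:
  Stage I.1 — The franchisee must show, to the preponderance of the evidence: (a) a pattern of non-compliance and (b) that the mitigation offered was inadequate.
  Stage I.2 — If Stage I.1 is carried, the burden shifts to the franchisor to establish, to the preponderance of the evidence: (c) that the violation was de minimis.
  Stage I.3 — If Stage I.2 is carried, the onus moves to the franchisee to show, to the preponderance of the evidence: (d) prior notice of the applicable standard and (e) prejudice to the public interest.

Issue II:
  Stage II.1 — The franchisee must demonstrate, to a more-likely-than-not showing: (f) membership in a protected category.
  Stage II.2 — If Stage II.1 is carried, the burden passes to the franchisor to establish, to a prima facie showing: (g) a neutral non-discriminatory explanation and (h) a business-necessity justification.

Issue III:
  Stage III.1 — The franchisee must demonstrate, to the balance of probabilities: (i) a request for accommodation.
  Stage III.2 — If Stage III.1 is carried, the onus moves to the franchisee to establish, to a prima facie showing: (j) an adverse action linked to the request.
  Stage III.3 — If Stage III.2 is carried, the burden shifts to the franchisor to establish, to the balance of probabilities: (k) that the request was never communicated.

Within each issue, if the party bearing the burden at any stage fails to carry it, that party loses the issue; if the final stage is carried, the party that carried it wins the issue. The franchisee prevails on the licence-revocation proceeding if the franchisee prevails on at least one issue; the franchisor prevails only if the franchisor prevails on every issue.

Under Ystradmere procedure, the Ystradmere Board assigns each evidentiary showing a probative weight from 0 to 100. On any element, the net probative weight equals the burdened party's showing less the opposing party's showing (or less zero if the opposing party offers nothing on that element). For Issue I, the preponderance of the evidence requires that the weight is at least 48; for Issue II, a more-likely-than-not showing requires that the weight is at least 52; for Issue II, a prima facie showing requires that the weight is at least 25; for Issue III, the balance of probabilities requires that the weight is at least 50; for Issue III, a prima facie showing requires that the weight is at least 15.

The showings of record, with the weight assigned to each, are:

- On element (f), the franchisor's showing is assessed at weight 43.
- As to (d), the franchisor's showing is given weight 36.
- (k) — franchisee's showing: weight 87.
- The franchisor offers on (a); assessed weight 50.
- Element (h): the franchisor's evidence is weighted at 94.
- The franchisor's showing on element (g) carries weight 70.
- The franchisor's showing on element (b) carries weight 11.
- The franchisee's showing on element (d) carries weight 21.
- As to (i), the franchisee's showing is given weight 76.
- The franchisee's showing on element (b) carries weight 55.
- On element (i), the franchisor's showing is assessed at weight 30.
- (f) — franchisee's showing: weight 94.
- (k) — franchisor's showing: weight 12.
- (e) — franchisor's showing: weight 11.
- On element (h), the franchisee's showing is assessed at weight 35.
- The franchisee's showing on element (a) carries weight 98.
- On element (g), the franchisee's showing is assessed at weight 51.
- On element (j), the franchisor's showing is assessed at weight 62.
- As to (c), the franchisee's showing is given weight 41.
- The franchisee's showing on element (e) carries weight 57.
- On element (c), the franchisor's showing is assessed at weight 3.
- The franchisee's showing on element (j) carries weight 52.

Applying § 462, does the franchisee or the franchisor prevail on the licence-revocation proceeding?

franchisor

— Issue I —
Stage I.1 — burden on franchisee; standard: the preponderance of the evidence (weight is at least 48).
    (a): 98 − 50 = 48 ≥ 48 [met]
    (b): 55 − 11 = 44 < 48 [not met]
  Not every element is met, so the franchisee fails to carry Stage I.1.
The analysis ends at Stage I.1; the franchisor prevails on this issue.
— Issue II —
At Stage II.1 the franchisee must meet a more-likely-than-not showing (weight is at least 52): on (f) the weight is 94 less the opposing 43 gives net 51, < 52, so (f) does not meet the standard.
  Not every element is met, so the franchisee fails to carry Stage II.1.
The franchisor prevails on this issue.
— Issue III —
Stage III.1 — burden on franchisee; standard: the balance of probabilities (weight is at least 50).
    (i): 76 − 30 = 46 < 50 [not met]
  The franchisee does not carry Stage III.1.
The analysis ends at Stage III.1; the franchisor prevails on this issue.
Per-issue: Issue I → franchisor; Issue II → franchisor; Issue III → franchisor. The franchisee must prevail on at least one issue; overall, the franchisor prevails.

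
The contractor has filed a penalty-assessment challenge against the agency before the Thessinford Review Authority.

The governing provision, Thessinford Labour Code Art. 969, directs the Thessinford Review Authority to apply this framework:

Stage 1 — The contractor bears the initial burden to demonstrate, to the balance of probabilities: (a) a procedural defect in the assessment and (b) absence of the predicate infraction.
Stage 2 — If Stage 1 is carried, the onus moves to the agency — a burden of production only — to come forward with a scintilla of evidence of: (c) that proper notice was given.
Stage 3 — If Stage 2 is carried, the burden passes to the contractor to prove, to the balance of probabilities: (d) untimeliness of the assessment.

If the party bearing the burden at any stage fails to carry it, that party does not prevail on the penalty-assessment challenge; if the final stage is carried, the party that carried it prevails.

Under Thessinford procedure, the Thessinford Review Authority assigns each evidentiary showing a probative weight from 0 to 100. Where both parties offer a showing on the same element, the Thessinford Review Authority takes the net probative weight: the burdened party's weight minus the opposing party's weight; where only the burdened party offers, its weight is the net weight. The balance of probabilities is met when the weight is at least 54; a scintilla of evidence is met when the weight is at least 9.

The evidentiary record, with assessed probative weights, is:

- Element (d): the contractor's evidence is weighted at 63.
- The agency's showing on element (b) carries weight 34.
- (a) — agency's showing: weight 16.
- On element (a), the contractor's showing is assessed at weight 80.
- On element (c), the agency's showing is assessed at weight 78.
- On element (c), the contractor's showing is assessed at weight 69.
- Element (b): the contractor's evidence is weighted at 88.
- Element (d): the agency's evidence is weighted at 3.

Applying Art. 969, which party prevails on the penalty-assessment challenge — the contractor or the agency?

contractor

At Stage 1 the contractor must meet the balance of probabilities (weight is at least 54): on (a) the weight is 80 less the opposing 16 gives net 64, ≥ 54, so (a) meets the standard; on (b) the weight is 88 less the opposing 34 gives net 54, ≥ 54, so (b) meets the standard.
  Stage 1 carried; the burden shifts to the agency.
At Stage 2 the agency must meet a scintilla of evidence (weight is at least 9): on (c) the weight is 78 less the opposing 69 gives net 9, which does reach 9, so (c) meets the standard.
  The agency carries Stage 2; the contractor now bears the burden.
At Stage 3 the contractor must meet the balance of probabilities (weight is at least 54): on (d) the weight is 63 less the opposing 3 gives net 60, which does reach 54, so (d) meets the standard.
  The contractor carries the last stage.
With every stage satisfied, the contractor prevails.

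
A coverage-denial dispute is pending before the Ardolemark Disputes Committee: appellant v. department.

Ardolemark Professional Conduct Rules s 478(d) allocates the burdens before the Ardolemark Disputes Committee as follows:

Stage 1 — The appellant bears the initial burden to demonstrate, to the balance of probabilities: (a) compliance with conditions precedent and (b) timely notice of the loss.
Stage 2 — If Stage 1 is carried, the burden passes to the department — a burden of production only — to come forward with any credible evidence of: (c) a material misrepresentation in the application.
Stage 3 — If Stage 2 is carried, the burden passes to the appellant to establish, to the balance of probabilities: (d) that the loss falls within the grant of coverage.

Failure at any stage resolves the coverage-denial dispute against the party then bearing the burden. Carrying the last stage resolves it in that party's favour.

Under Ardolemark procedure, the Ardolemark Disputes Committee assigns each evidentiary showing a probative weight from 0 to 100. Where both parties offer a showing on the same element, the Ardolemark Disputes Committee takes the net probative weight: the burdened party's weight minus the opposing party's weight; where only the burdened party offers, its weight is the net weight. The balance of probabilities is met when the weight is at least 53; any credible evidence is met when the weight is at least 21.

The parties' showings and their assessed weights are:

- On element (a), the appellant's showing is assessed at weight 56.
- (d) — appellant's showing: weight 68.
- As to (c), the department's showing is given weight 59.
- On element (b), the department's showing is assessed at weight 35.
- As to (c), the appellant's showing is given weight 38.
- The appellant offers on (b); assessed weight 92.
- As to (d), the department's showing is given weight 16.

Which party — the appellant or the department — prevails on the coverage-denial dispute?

Stage 1 — burden on appellant; standard: the balance of probabilities (weight is at least 53).
    (a): 56 ≥ 53 [met]
    (b): 92 − 35 = 57 ≥ 53 [met]
  Stage 1 is satisfied; the onus moves to the department.
Stage 2 — burden on department; standard: any credible evidence (weight is at least 21).
    (c): 59 − 38 = 21 ≥ 21 [met]
  Stage 2 carried; the burden shifts to the appellant.
Stage 3 — burden on appellant; standard: the balance of probabilities (weight is at least 53).
    (d): 68 − 16 = 52 < 53 [not met]
  Stage 3 not carried; the appellant fails its burden.
So the department prevails.

department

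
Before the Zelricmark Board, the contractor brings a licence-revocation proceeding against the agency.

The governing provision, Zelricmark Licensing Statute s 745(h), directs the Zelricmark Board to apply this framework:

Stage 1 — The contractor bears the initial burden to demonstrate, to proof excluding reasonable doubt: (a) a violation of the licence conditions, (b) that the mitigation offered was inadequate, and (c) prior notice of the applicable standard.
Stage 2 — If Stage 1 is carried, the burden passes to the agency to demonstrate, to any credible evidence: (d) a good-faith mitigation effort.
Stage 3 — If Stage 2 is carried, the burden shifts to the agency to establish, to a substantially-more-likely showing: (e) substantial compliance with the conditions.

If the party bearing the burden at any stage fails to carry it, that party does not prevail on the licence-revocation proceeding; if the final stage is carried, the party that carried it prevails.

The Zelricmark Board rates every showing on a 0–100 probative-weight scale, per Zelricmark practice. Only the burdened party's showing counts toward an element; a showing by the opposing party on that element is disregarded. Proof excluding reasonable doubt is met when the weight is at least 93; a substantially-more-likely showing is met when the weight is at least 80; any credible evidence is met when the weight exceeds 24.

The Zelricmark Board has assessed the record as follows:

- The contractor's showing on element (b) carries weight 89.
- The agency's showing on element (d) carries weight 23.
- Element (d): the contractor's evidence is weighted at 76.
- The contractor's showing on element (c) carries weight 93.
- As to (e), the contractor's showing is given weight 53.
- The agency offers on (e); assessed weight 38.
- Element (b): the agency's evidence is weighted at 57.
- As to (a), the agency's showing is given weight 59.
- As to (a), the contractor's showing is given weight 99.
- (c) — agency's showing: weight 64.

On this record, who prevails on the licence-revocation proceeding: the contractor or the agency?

agency

At Stage 1 the contractor must meet proof excluding reasonable doubt (weight is at least 93): on (a) the weight is 99 (the agency's 59 is given no effect), ≥ 93, so (a) meets the standard; on (b) the weight is 89 (the agency's 57 is given no effect), < 93, so (b) does not meet the standard; on (c) the weight is 93 (the agency's 64 is given no effect), ≥ 93, so (c) meets the standard.
  Not every element is met, so the contractor fails to carry Stage 1.
So the agency prevails.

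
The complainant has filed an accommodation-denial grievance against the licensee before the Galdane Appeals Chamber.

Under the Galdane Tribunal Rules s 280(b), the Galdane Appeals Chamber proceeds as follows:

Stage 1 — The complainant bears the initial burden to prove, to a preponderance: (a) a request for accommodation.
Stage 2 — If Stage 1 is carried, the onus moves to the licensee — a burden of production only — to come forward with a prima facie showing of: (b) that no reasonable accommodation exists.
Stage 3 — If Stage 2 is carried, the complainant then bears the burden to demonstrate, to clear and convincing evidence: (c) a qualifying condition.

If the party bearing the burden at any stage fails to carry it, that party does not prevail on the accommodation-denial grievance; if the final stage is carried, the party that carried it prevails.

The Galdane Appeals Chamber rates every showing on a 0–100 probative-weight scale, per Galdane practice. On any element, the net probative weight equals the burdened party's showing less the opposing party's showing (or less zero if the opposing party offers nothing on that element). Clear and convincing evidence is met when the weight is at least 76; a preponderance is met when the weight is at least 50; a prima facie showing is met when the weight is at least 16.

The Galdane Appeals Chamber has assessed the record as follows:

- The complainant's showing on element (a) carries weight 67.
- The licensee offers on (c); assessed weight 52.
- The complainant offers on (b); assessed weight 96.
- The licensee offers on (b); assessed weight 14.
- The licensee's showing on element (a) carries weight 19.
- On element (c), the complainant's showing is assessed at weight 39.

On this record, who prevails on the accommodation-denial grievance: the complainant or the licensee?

licensee

Stage 1 (complainant, a preponderance, weight is at least 50): (a) net 67−19=48 < 50 — fails.
  The complainant does not carry Stage 1.
So the licensee prevails.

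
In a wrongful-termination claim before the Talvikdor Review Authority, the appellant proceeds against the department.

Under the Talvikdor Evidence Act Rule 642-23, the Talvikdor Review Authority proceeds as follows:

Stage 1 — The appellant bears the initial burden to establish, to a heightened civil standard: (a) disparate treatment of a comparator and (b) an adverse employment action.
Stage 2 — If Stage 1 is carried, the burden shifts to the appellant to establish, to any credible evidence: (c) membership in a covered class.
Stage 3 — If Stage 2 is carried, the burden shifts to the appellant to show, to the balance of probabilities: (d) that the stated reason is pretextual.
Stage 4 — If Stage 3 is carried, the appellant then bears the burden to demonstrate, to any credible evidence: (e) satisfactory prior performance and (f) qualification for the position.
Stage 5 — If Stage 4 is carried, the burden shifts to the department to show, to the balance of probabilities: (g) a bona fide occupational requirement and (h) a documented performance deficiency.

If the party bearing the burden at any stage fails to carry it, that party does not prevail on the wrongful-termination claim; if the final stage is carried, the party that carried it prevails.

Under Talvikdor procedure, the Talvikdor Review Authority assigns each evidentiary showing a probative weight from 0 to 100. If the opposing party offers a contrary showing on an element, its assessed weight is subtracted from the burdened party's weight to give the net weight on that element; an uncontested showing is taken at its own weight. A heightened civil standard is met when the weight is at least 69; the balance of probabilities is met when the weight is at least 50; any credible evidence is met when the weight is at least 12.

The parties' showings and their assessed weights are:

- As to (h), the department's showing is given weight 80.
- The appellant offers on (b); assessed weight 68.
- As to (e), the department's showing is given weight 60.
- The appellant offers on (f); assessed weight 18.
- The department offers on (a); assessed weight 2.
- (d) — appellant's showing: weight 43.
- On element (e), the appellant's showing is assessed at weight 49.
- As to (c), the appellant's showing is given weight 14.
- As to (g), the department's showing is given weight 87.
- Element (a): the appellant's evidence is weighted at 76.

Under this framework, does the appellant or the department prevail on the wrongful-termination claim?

At Stage 1 the appellant must meet a heightened civil standard (weight is at least 69): on (a) the weight is 76 less the opposing 2 gives net 74, which does reach 69, so (a) meets the standard; on (b) the weight is 68, < 69, so (b) does not meet the standard.
  Stage 1 not carried; the appellant fails its burden.
The department prevails.

department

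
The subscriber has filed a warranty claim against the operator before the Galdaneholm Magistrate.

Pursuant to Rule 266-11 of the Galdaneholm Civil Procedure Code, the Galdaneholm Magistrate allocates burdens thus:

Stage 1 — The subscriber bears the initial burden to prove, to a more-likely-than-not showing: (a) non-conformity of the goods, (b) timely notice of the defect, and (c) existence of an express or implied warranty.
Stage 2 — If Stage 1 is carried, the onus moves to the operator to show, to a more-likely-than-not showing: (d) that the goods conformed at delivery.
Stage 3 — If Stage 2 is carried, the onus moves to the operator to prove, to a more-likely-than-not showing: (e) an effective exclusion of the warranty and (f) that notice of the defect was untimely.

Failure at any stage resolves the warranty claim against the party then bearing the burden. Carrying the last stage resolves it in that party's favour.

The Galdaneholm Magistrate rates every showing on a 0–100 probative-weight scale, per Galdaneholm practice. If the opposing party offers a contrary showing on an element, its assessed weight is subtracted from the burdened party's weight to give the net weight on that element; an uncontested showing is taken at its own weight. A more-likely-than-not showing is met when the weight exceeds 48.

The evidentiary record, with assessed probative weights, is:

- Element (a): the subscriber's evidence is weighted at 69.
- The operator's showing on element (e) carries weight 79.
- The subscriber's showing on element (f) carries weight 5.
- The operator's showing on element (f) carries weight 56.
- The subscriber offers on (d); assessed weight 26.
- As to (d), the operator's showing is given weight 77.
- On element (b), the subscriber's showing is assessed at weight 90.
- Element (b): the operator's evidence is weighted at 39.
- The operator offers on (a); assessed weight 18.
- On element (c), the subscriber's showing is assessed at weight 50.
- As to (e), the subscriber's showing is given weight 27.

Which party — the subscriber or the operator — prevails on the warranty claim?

Stage 1 (subscriber, a more-likely-than-not showing, weight exceeds 48): (a) net 69−18=51 > 48 — meets; (b) net 90−39=51 > 48 — meets; (c) 50 > 48 — meets.
  Stage 1 carried; the burden shifts to the operator.
Stage 2 (operator, a more-likely-than-not showing, weight exceeds 48): (d) net 77−26=51 > 48 — meets.
  Stage 2 carried; the burden remains with the operator.
Stage 3 (operator, a more-likely-than-not showing, weight exceeds 48): (e) net 79−27=52 > 48 — meets; (f) net 56−5=51 > 48 — meets.
  All elements met at the final stage.
With every stage satisfied, the operator prevails.

operator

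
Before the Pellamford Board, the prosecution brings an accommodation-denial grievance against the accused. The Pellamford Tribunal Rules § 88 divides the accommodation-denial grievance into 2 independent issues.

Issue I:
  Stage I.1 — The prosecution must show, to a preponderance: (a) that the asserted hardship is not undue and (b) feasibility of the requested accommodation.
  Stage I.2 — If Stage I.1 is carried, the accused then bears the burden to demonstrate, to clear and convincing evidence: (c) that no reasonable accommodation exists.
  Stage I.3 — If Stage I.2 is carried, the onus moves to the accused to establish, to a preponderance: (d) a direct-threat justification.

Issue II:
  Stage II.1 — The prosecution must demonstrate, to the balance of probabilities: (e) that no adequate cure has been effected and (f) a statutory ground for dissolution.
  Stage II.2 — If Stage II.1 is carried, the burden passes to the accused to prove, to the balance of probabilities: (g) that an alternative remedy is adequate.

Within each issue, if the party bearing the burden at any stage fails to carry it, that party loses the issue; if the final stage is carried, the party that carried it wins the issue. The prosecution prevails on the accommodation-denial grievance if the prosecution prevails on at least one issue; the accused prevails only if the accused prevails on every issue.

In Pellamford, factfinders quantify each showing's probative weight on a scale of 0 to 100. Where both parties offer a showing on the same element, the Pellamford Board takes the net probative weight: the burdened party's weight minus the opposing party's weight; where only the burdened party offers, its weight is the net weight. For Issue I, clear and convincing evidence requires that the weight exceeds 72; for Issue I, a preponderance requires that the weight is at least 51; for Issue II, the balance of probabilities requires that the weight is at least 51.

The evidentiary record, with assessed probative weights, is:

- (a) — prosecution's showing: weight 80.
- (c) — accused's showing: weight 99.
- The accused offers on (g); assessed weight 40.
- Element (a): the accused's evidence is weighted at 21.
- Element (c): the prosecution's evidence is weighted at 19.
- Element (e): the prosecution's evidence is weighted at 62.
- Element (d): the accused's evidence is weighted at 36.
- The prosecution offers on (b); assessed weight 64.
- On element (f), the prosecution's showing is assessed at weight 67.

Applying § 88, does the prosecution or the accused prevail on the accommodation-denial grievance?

prosecution

— Issue I —
Stage I.1 (prosecution, a preponderance, weight is at least 51): (a) net 80−21=59 ≥ 51 — meets; (b) 64 ≥ 51 — meets.
  All elements met. The burden passes to the accused.
Stage I.2 (accused, clear and convincing evidence, weight exceeds 72): (c) net 99−19=80 > 72 — meets.
  All elements met. The accused retains the burden for Stage I.3.
Stage I.3 (accused, a preponderance, weight is at least 51): (d) 36 < 51 — fails.
  The accused does not carry Stage I.3.
The analysis ends at Stage I.3; the prosecution prevails on this issue.
— Issue II —
At Stage II.1 the prosecution must meet the balance of probabilities (weight is at least 51): on (e) the weight is 62, ≥ 51, so (e) meets the standard; on (f) the weight is 67, ≥ 51, so (f) meets the standard.
  The prosecution carries Stage II.1; the accused now bears the burden.
At Stage II.2 the accused must meet the balance of probabilities (weight is at least 51): on (g) the weight is 40, which does not reach 51, so (g) does not meet the standard.
  Not every element is met, so the accused fails to carry Stage II.2.
The analysis ends at Stage II.2; the prosecution prevails on this issue.
Per-issue: Issue I → prosecution; Issue II → prosecution. The prosecution must prevail on at least one issue; overall, the prosecution prevails.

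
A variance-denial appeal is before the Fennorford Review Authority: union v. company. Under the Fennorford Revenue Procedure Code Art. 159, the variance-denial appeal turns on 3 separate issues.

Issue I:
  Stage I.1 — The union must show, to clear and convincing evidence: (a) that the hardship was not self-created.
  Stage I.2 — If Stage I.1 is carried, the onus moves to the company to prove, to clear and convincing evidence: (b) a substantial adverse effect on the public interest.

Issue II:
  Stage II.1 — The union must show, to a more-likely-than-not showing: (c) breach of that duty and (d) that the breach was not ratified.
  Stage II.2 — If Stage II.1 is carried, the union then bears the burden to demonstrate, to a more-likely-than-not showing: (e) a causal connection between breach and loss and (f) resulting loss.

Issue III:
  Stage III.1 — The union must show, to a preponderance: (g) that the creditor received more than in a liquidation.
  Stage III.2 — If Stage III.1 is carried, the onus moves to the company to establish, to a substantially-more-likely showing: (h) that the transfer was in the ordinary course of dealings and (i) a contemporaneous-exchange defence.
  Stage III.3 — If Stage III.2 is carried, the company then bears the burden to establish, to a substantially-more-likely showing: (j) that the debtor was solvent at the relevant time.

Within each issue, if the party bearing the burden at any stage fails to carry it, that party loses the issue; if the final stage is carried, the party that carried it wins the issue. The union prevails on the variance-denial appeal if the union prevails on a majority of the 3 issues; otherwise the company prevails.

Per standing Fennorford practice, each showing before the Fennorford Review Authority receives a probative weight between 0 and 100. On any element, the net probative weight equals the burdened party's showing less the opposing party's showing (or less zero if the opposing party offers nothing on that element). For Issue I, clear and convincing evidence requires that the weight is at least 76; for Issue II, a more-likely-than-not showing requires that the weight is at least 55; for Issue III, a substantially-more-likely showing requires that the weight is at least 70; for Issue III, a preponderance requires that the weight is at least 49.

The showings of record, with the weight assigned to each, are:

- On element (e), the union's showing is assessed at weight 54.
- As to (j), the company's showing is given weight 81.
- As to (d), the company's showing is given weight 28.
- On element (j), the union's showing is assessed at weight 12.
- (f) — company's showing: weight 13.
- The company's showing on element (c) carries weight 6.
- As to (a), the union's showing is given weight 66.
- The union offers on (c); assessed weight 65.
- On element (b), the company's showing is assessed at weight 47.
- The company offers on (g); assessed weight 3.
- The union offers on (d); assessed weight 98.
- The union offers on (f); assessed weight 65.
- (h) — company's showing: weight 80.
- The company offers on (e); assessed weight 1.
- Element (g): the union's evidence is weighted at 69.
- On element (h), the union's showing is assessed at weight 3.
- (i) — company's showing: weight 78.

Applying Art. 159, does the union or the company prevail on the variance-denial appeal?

company

— Issue I —
Stage I.1 (union, clear and convincing evidence, weight is at least 76): (a) 66 < 76 — fails.
  Not every element is met, so the union fails to carry Stage I.1.
So the company prevails on this issue.
— Issue II —
Stage II.1 (union, a more-likely-than-not showing, weight is at least 55): (c) net 65−6=59 ≥ 55 — meets; (d) net 98−28=70 ≥ 55 — meets.
  Stage II.1 carried; the burden remains with the union.
Stage II.2 (union, a more-likely-than-not showing, weight is at least 55): (e) net 54−1=53 < 55 — fails; (f) net 65−13=52 < 55 — fails.
  Stage II.2 not carried; the union fails its burden.
The company prevails on this issue.
— Issue III —
Stage III.1 — burden on union; standard: a preponderance (weight is at least 49).
    (g): 69 − 3 = 66 ≥ 49 [met]
  Stage III.1 is satisfied; the onus moves to the company.
Stage III.2 — burden on company; standard: a substantially-more-likely showing (weight is at least 70).
    (h): 80 − 3 = 77 ≥ 70 [met]
    (i): 78 ≥ 70 [met]
  All elements met. The company retains the burden for Stage III.3.
Stage III.3 — burden on company; standard: a substantially-more-likely showing (weight is at least 70).
    (j): 81 − 12 = 69 < 70 [not met]
  The company does not carry Stage III.3.
So the union prevails on this issue.
Per-issue: Issue I → company; Issue II → company; Issue III → union. The union must prevail on a majority of issues; overall, the company prevails.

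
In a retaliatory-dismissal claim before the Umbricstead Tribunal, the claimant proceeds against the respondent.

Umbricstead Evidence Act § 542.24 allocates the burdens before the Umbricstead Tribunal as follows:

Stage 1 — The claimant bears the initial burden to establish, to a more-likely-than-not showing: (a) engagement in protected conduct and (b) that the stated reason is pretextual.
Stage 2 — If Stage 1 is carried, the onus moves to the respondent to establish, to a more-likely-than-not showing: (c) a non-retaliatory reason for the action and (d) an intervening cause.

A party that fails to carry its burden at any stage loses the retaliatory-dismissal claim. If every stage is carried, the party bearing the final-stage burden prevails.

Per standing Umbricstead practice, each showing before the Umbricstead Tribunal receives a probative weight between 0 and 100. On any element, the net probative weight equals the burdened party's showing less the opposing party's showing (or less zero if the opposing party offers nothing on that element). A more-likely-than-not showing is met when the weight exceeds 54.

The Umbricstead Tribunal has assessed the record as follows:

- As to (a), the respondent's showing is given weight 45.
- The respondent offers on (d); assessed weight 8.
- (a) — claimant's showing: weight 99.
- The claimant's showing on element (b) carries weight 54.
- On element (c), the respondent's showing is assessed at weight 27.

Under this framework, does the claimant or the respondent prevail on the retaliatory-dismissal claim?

respondent

Stage 1 (claimant, a more-likely-than-not showing, weight exceeds 54): (a) net 99−45=54 ≤ 54 — fails; (b) 54 ≤ 54 — fails.
  Stage 1 not carried; the claimant fails its burden.
The analysis ends at Stage 1; the respondent prevails.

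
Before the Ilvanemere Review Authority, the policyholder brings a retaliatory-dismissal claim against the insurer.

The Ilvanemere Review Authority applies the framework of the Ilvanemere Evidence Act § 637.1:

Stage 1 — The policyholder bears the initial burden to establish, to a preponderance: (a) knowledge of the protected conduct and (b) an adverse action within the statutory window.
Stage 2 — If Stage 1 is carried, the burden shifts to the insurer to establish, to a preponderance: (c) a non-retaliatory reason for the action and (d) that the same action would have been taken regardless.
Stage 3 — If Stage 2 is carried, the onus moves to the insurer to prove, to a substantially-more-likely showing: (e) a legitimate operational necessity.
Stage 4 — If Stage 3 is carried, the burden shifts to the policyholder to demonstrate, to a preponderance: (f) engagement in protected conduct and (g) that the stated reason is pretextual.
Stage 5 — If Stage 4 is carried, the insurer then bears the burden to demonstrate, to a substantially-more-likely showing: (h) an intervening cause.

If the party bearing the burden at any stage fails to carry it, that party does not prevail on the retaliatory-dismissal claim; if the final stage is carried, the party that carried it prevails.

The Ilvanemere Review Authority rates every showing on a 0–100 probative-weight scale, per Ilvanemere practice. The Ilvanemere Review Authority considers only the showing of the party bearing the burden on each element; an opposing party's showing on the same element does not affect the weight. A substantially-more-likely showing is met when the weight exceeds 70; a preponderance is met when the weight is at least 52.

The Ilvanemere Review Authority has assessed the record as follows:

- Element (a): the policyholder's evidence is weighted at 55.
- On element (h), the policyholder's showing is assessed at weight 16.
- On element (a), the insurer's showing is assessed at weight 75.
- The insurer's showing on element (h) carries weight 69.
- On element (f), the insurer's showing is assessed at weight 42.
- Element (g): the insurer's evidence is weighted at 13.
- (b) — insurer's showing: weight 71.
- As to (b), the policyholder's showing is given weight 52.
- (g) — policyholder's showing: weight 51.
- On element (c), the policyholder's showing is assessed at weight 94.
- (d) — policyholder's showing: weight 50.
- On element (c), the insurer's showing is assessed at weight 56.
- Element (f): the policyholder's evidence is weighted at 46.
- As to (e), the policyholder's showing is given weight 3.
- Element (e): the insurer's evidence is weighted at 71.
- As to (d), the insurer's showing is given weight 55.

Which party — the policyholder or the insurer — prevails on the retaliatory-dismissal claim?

insurer

Stage 1 — burden on policyholder; standard: a preponderance (weight is at least 52).
    (a): 55 (insurer's 75 disregarded) ≥ 52 [met]
    (b): 52 (insurer's 71 disregarded) ≥ 52 [met]
  Stage 1 carried; the burden shifts to the insurer.
Stage 2 — burden on insurer; standard: a preponderance (weight is at least 52).
    (c): 56 (policyholder's 94 disregarded) ≥ 52 [met]
    (d): 55 (policyholder's 50 disregarded) ≥ 52 [met]
  All elements met. The insurer retains the burden for Stage 3.
Stage 3 — burden on insurer; standard: a substantially-more-likely showing (weight exceeds 70).
    (e): 71 (policyholder's 3 disregarded) > 70 [met]
  All elements met. The burden passes to the policyholder.
Stage 4 — burden on policyholder; standard: a preponderance (weight is at least 52).
    (f): 46 (insurer's 42 disregarded) < 52 [not met]
    (g): 51 (insurer's 13 disregarded) < 52 [not met]
  Stage 4 not carried; the policyholder fails its burden.
The insurer prevails.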